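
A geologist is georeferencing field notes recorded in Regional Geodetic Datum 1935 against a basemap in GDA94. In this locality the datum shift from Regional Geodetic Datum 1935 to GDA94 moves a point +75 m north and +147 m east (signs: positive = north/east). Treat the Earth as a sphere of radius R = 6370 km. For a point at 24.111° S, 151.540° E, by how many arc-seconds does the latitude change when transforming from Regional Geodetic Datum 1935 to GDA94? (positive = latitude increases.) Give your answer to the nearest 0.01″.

On a sphere of radius R, 1 rad of latitude = R, so Δφ = ΔN / R = 75.0 / 6370000 = 1.1774e-05 rad = 2.429″.

Δφ = 2.43″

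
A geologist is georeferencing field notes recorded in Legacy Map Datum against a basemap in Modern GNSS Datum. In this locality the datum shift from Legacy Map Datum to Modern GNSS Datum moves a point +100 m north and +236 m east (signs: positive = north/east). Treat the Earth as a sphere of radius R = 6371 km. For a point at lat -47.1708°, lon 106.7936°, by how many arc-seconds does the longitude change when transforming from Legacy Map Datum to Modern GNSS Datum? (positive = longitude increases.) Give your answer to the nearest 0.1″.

Δλ = 11.2″

At latitude -47.1708°, cos φ = 0.679815.
One radian of longitude at latitude φ spans R cos φ, so Δλ = ΔE / (R cos φ) = 236.0 / (6371000 × 0.679815) = 5.4490e-05 rad = 11.239″.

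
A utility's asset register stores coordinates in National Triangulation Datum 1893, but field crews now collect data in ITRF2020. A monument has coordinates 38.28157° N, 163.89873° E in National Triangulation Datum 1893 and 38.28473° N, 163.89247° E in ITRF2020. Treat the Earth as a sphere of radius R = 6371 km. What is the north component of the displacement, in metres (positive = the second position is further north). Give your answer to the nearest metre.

Δφ = 38.28473° − 38.28157° = +0.00316°; Δλ = 163.89247° − 163.89873° = -0.00626°.
1° along a meridian = πR/180 = 111195 m.
ΔN = Δφ × 111195 = 351.4 m; ΔE = Δλ × 111195 × cos(38.28157°) = -0.00626 × 111195 × 0.784976 = -546.4 m.

ΔN = 351 m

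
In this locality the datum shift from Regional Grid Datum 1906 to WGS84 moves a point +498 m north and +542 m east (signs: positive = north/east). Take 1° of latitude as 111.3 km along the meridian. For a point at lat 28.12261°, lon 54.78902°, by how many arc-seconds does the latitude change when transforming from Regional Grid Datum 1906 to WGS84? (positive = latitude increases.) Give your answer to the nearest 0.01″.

Δφ = 16.11″

1° of latitude = 111.3 km, so Δφ = 498.0 / 111300 = 0.0044744° = 16.108″.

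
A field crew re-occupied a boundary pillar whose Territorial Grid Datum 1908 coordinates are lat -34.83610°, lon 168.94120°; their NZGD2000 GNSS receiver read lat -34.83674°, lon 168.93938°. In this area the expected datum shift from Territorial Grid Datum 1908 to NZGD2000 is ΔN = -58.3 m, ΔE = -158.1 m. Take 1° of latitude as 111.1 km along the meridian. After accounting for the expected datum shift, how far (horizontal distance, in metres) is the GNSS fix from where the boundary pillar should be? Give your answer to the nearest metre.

15 m

Observed coordinate differences: Δφ = -0.00064°, Δλ = -0.00182°.
Converting to metres (1° lat = 111100 m, cos φ = 0.820789): observed ΔN = -71.1 m, observed ΔE = -166.0 m.
Subtracting the expected shift leaves a residual of -71.1 − (-58.3) = -12.8 m north and -166.0 − (-158.1) = -7.9 m east.
Residual distance = √((-12.8)² + (-7.9)²) = 15.0 m.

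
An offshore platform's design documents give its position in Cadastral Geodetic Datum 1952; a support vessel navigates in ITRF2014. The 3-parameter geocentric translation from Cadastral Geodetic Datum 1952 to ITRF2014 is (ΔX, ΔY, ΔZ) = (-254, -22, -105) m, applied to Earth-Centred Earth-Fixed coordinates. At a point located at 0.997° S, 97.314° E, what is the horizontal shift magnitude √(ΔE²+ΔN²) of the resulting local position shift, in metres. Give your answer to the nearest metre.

The local east axis at (φ, λ) is (−sin λ, cos λ, 0), so ΔE = −sin(97.314°)·(-254) + cos(97.314°)·(-22) = 254.73 m.
The local north axis is (−sin φ cos λ, −sin φ sin λ, cos φ), giving ΔN = 0.563 − 0.380 − 104.984 = -104.80 m.
Horizontal magnitude = √(ΔE² + ΔN²) = √(254.73² + (-104.80)²) = 275.45 m.

275 m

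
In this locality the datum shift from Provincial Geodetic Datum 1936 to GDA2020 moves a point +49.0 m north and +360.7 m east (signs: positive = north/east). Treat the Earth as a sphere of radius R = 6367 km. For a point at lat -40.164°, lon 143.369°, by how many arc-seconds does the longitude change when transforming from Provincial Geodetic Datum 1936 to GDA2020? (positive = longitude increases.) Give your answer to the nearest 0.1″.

At latitude -40.164°, cos φ = 0.764201.
One radian of longitude at latitude φ spans R cos φ, so Δλ = ΔE / (R cos φ) = 360.7 / (6367000 × 0.764201) = 7.4132e-05 rad = 15.291″.

Δλ = 15.3″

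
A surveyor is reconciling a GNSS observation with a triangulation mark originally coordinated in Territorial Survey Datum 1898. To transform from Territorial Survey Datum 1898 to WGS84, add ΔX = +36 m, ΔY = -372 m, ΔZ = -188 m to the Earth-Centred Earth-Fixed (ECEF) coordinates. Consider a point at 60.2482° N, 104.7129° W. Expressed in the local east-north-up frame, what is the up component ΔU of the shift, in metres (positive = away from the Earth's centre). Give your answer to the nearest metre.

At φ = 60.2482°, λ = -104.7129°: sin φ = 0.868183, cos φ = 0.496244, sin λ = -0.967211, cos λ = -0.253976.
ΔU = cos φ cos λ·ΔX + cos φ sin λ·ΔY + sin φ·ΔZ = (0.496244)(-0.253976)(36) + (0.496244)(-0.967211)(-372) + (0.868183)(-188) = 10.79 m.

ΔU = 11 m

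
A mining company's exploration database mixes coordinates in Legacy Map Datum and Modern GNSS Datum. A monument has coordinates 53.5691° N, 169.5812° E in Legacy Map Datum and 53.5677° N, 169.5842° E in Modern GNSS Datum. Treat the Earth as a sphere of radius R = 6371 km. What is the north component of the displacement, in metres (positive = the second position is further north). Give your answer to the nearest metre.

Δφ = 53.5677° − 53.5691° = -0.0014°; Δλ = 169.5842° − 169.5812° = +0.0030°.
1° along a meridian = πR/180 = 111195 m.
ΔN = Δφ × 111195 = -155.7 m; ΔE = Δλ × 111195 × cos(53.5691°) = +0.0030 × 111195 × 0.593853 = 198.1 m.

ΔN = -156 m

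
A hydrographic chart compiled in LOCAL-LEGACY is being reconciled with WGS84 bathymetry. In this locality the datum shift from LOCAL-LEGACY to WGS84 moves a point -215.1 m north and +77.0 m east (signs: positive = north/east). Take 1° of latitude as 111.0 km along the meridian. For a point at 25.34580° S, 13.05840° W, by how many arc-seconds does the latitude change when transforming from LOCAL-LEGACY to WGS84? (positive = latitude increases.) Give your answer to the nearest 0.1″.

Δφ = -7.0″

1° of latitude = 111.0 km, so Δφ = -215.1 / 111000 = -0.0019378° = -6.976″.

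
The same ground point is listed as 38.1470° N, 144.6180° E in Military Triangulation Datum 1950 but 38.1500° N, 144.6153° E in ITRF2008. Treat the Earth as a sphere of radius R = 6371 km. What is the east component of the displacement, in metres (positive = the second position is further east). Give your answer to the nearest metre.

ΔE = -236 m

Δφ = 38.1500° − 38.1470° = +0.0030°; Δλ = 144.6153° − 144.6180° = -0.0027°.
1° along a meridian = πR/180 = 111195 m.
ΔN = Δφ × 111195 = 333.6 m; ΔE = Δλ × 111195 × cos(38.1470°) = -0.0027 × 111195 × 0.786429 = -236.1 m.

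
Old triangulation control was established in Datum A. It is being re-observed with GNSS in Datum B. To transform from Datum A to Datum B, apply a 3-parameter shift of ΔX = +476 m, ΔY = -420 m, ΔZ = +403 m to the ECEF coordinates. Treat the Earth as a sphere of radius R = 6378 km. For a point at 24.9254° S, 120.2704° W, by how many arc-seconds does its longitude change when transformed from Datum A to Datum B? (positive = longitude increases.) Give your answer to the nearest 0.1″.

Δλ = 22.2″

sin φ = -0.421438, cos φ = 0.906857, sin λ = -0.863656, cos λ = -0.504082.
East component: ΔE = −sin λ·ΔX + cos λ·ΔY = −(-0.863656)(476) + (-0.504082)(-420) = 622.81 m.
1° of latitude spans πR/180 = 111317 m; at latitude φ, 1° of longitude spans that × cos φ = 100948.7 m, so Δλ = 622.81 / 100948.7 × 3600 = 22.211″.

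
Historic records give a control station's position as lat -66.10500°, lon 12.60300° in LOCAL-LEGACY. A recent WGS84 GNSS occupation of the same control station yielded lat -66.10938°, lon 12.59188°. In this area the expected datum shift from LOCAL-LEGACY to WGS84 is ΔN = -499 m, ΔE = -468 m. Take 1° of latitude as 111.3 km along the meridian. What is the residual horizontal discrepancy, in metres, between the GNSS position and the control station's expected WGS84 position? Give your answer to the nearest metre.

Observed coordinate differences: Δφ = -0.00438°, Δλ = -0.01112°.
Converting to metres (1° lat = 111300 m, cos φ = 0.405062): observed ΔN = -487.5 m, observed ΔE = -501.3 m.
Subtracting the expected shift leaves a residual of -487.5 − (-499) = 11.5 m north and -501.3 − (-468) = -33.3 m east.
Residual distance = √(11.5² + (-33.3)²) = 35.3 m.

35 m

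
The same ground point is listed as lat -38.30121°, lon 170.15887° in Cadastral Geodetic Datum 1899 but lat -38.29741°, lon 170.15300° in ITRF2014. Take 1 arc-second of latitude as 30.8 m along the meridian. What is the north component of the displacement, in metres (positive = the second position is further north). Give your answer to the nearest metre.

Δφ = -38.29741° − -38.30121° = +0.00380°; Δλ = 170.15300° − 170.15887° = -0.00587°.
1° of latitude = 3600 × 30.80 = 110880 m.
ΔN = Δφ × 110880 = 421.3 m; ΔE = Δλ × 110880 × cos(-38.30121°) = -0.00587 × 110880 × 0.784763 = -510.8 m.

ΔN = 421 m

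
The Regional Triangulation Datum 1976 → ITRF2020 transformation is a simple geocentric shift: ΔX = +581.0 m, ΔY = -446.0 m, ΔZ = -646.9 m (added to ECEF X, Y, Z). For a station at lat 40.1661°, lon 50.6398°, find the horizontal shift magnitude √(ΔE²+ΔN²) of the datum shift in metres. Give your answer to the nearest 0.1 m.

The local east axis at (φ, λ) is (−sin λ, cos λ, 0), so ΔE = −sin(50.6398°)·581.0 + cos(50.6398°)·(-446.0) = -732.06 m.
The local north axis is (−sin φ cos λ, −sin φ sin λ, cos φ), giving ΔN = -237.663 + 222.421 − 494.347 = -509.59 m.
Horizontal magnitude = √(ΔE² + ΔN²) = √((-732.06)² + (-509.59)²) = 891.96 m.

892.0 m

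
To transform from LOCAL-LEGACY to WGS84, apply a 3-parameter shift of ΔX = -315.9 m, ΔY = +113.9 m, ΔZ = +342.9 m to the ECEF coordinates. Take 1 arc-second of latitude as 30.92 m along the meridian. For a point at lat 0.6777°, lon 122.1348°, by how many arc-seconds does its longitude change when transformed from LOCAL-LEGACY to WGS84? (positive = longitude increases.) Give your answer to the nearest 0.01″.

Δλ = 6.69″

sin φ = 0.011828, cos φ = 0.999930, sin λ = 0.846799, cos λ = -0.531913.
East component: ΔE = −sin λ·ΔX + cos λ·ΔY = −(0.846799)(-315.9) + (-0.531913)(113.9) = 206.92 m.
1° of latitude spans 3600 × 30.92 = 111312 m; at latitude φ, 1° of longitude spans that × cos φ = 111304.2 m, so Δλ = 206.92 / 111304.2 × 3600 = 6.693″.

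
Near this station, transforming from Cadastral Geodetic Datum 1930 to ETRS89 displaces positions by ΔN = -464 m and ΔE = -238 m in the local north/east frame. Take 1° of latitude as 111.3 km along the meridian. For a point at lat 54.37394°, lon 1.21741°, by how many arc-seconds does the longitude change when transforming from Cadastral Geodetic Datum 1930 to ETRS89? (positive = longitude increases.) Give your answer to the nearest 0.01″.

At latitude 54.37394°, cos φ = 0.582493.
1° of longitude at this latitude = 111.3 × cos φ = 64.83 km, so Δλ = -238.0 / 64831.4 = -0.0036711° = -13.216″.

Δλ = -13.22″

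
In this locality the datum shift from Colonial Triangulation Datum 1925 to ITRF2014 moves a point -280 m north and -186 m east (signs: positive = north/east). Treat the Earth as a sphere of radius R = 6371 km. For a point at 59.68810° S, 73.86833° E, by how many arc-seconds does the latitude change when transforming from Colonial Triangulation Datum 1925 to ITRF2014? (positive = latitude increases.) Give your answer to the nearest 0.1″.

On a sphere of radius R, 1 rad of latitude = R, so Δφ = ΔN / R = -280.0 / 6371000 = -4.3949e-05 rad = -9.065″.

Δφ = -9.1″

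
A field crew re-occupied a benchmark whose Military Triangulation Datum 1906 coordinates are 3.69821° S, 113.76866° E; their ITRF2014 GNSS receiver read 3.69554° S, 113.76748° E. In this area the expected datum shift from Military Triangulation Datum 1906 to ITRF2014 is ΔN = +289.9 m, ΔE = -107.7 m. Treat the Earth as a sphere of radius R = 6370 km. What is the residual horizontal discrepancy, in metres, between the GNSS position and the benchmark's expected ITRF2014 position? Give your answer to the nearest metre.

24 m

Observed coordinate differences: Δφ = +0.00267°, Δλ = -0.00118°.
Converting to metres (1° lat = 111177 m, cos φ = 0.997918): observed ΔN = 296.8 m, observed ΔE = -130.9 m.
Subtracting the expected shift leaves a residual of 296.8 − (289.9) = 6.9 m north and -130.9 − (-107.7) = -23.2 m east.
Residual distance = √(6.9² + (-23.2)²) = 24.2 m.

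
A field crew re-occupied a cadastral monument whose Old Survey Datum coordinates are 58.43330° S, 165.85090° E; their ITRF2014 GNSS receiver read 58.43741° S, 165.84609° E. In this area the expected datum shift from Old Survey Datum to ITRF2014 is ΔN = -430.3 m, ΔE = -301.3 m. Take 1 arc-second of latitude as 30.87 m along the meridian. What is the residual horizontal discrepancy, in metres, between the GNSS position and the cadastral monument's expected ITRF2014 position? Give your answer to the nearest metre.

Observed coordinate differences: Δφ = -0.00411°, Δλ = -0.00481°.
Converting to metres (1° lat = 111132 m, cos φ = 0.523491): observed ΔN = -456.8 m, observed ΔE = -279.8 m.
Subtracting the expected shift leaves a residual of -456.8 − (-430.3) = -26.5 m north and -279.8 − (-301.3) = 21.5 m east.
Residual distance = √((-26.5)² + 21.5²) = 34.1 m.

34 m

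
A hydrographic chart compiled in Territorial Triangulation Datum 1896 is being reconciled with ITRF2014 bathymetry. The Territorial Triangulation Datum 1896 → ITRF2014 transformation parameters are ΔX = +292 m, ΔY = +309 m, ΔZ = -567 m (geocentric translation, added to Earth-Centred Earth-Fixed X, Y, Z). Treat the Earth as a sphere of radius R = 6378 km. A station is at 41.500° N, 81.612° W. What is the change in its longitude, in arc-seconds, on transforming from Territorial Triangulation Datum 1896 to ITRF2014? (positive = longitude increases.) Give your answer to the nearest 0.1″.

Δλ = 14.4″

sin φ = 0.662620, cos φ = 0.748956, sin λ = -0.989303, cos λ = 0.145876.
East component: ΔE = −sin λ·ΔX + cos λ·ΔY = −(-0.989303)(292) + (0.145876)(309) = 333.95 m.
1° of latitude spans πR/180 = 111317 m; at latitude φ, 1° of longitude spans that × cos φ = 83371.6 m, so Δλ = 333.95 / 83371.6 × 3600 = 14.420″.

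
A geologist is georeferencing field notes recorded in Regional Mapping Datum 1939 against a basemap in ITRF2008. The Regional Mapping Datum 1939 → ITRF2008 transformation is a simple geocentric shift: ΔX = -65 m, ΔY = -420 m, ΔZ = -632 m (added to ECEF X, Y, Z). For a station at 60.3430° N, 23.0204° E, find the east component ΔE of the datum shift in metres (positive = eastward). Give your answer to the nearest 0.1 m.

ΔE = -361.1 m

At φ = 60.3430°, λ = 23.0204°: sin φ = 0.869003, cos φ = 0.494807, sin λ = 0.391059, cos λ = 0.920366.
ΔE = −sin λ·ΔX + cos λ·ΔY = −(0.391059)·(-65) + (0.920366)·(-420) = -361.13 m.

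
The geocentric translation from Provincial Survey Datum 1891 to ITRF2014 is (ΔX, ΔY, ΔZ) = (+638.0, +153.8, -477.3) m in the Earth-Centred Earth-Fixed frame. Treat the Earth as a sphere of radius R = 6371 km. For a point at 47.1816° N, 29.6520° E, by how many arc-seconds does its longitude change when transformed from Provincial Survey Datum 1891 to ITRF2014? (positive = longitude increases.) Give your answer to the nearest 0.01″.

sin φ = 0.733512, cos φ = 0.679677, sin λ = 0.494731, cos λ = 0.869046.
East component: ΔE = −sin λ·ΔX + cos λ·ΔY = −(0.494731)(638.0) + (0.869046)(153.8) = -181.98 m.
1° of latitude spans πR/180 = 111195 m; at latitude φ, 1° of longitude spans that × cos φ = 75576.6 m, so Δλ = -181.98 / 75576.6 × 3600 = -8.668″.

Δλ = -8.67″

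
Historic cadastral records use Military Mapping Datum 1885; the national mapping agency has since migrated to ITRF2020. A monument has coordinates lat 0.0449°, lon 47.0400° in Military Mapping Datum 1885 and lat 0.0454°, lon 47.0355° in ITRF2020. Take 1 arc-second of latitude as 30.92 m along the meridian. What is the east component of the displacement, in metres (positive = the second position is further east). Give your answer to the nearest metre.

ΔE = -501 m

Δφ = 0.0454° − 0.0449° = +0.0005°; Δλ = 47.0355° − 47.0400° = -0.0045°.
1° of latitude = 3600 × 30.92 = 111312 m.
ΔN = Δφ × 111312 = 55.7 m; ΔE = Δλ × 111312 × cos(0.0449°) = -0.0045 × 111312 × 1.000000 = -500.9 m.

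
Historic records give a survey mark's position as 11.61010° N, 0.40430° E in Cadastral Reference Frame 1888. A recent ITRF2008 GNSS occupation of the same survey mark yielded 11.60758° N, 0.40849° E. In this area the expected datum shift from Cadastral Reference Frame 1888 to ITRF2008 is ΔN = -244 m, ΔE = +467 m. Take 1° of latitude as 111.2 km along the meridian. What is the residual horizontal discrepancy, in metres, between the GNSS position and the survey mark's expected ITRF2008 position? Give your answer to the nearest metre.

38 m

Observed coordinate differences: Δφ = -0.00252°, Δλ = +0.00419°.
Converting to metres (1° lat = 111200 m, cos φ = 0.979540): observed ΔN = -280.2 m, observed ΔE = 456.4 m.
Subtracting the expected shift leaves a residual of -280.2 − (-244) = -36.2 m north and 456.4 − (467) = -10.6 m east.
Residual distance = √((-36.2)² + (-10.6)²) = 37.7 m.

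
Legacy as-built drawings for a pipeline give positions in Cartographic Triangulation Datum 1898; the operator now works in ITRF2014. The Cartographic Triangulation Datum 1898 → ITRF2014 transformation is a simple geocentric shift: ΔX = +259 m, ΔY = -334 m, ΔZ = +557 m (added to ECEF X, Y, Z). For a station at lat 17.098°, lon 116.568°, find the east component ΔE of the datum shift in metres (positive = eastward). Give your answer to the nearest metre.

ΔE = -82 m

The local east axis at (φ, λ) is (−sin λ, cos λ, 0), so ΔE = −sin(116.568°)·259 + cos(116.568°)·(-334) = -82.27 m.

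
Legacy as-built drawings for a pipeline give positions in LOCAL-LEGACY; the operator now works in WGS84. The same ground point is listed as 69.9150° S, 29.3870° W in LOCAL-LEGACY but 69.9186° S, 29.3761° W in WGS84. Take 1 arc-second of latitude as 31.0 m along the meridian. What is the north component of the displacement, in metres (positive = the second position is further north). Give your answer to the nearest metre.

ΔN = -402 m

Δφ = -69.9186° − -69.9150° = -0.0036°; Δλ = -29.3761° − -29.3870° = +0.0109°.
1° of latitude = 3600 × 31.00 = 111600 m.
ΔN = Δφ × 111600 = -401.8 m; ΔE = Δλ × 111600 × cos(-69.9150°) = +0.0109 × 111600 × 0.343414 = 417.7 m.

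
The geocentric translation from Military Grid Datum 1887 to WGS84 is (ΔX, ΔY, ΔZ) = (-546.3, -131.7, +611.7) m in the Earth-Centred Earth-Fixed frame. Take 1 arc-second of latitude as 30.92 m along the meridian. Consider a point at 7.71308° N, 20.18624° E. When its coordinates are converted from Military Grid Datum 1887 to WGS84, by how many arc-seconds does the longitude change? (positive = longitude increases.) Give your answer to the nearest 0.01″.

Δλ = 2.12″

sin φ = 0.134212, cos φ = 0.990953, sin λ = 0.345073, cos λ = 0.938576.
East component: ΔE = −sin λ·ΔX + cos λ·ΔY = −(0.345073)(-546.3) + (0.938576)(-131.7) = 64.90 m.
1° of latitude spans 3600 × 30.92 = 111312 m; at latitude φ, 1° of longitude spans that × cos φ = 110304.9 m, so Δλ = 64.90 / 110304.9 × 3600 = 2.118″.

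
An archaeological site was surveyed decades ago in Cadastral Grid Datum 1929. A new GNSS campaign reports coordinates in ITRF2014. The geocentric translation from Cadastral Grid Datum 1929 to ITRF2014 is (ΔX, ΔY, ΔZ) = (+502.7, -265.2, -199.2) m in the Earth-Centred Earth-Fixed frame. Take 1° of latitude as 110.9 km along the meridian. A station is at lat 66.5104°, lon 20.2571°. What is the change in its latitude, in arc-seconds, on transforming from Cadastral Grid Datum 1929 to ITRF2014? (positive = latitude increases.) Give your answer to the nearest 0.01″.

Δφ = -13.88″

sin φ = 0.917132, cos φ = 0.398583, sin λ = 0.346233, cos λ = 0.938148.
North component: ΔN = −sin φ cos λ·ΔX − sin φ sin λ·ΔY + cos φ·ΔZ = −(0.917132)(0.938148)(502.7) − (0.917132)(0.346233)(-265.2) + (0.398583)(-199.2) = -427.71 m.
1° of latitude spans 110900 m, so Δφ = -427.71 / 110900 × 3600 = -13.884″.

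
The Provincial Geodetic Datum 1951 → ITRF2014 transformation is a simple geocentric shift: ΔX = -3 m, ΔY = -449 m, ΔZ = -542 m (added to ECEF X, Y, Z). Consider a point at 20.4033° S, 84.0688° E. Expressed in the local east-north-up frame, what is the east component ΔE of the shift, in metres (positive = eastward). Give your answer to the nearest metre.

At φ = -20.4033°, λ = 84.0688°: sin φ = -0.348626, cos φ = 0.937262, sin λ = 0.994647, cos λ = 0.103334.
ΔE = −sin λ·ΔX + cos λ·ΔY = −(0.994647)·(-3) + (0.103334)·(-449) = -43.41 m.

ΔE = -43 m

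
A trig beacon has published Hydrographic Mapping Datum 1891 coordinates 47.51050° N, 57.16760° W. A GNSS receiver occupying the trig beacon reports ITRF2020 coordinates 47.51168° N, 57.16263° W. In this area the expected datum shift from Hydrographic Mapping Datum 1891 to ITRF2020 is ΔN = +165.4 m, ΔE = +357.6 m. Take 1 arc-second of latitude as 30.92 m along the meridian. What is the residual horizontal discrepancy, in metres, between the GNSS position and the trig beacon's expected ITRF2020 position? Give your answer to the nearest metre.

Observed coordinate differences: Δφ = +0.00118°, Δλ = +0.00497°.
Converting to metres (1° lat = 111312 m, cos φ = 0.675455): observed ΔN = 131.3 m, observed ΔE = 373.7 m.
Subtracting the expected shift leaves a residual of 131.3 − (165.4) = -34.1 m north and 373.7 − (357.6) = 16.1 m east.
Residual distance = √((-34.1)² + 16.1²) = 37.7 m.

38 m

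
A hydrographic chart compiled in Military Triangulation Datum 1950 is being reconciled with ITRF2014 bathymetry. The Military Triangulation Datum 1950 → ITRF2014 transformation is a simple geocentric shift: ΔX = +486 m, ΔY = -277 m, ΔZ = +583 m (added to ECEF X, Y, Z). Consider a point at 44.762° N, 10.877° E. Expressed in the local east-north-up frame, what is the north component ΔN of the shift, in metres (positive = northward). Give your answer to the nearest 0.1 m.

The local north axis is (−sin φ cos λ, −sin φ sin λ, cos φ), giving ΔN = -336.075 + 36.807 + 413.952 = 114.68 m.

ΔN = 114.7 m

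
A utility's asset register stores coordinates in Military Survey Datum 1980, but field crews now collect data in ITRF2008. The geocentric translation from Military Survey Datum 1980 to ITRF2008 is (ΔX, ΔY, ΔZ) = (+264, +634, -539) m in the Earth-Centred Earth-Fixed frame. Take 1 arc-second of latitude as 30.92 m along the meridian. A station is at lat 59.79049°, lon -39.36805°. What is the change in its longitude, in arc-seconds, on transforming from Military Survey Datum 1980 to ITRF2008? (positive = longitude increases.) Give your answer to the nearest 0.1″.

sin φ = 0.864191, cos φ = 0.503163, sin λ = -0.634300, cos λ = 0.773087.
East component: ΔE = −sin λ·ΔX + cos λ·ΔY = −(-0.634300)(264) + (0.773087)(634) = 657.59 m.
1° of latitude spans 3600 × 30.92 = 111312 m; at latitude φ, 1° of longitude spans that × cos φ = 56008.1 m, so Δλ = 657.59 / 56008.1 × 3600 = 42.268″.

Δλ = 42.3″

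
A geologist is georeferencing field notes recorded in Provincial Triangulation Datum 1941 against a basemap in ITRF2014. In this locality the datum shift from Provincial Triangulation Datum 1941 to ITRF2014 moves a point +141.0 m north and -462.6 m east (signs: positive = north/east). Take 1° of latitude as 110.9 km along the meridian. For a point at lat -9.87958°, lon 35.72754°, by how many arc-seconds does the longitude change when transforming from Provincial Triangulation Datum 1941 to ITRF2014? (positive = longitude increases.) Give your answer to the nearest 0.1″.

At latitude -9.87958°, cos φ = 0.985171.
1° of longitude at this latitude = 110.9 × cos φ = 109.26 km, so Δλ = -462.6 / 109255.4 = -0.0042341° = -15.243″.

Δλ = -15.2″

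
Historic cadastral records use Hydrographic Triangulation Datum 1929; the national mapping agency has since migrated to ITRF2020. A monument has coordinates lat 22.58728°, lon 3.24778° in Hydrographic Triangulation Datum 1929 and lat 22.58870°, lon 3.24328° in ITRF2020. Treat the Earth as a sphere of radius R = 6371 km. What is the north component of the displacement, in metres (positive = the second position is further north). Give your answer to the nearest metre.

ΔN = 158 m

Δφ = 22.58870° − 22.58728° = +0.00142°; Δλ = 3.24328° − 3.24778° = -0.00450°.
1° along a meridian = πR/180 = 111195 m.
ΔN = Δφ × 111195 = 157.9 m; ΔE = Δλ × 111195 × cos(22.58728°) = -0.00450 × 111195 × 0.923296 = -462.0 m.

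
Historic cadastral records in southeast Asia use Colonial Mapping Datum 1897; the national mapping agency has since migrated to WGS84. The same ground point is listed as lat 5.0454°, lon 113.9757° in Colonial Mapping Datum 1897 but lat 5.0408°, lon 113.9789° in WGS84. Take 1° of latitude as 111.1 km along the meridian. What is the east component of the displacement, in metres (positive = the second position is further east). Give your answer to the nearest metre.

ΔE = 354 m

Δφ = 5.0408° − 5.0454° = -0.0046°; Δλ = 113.9789° − 113.9757° = +0.0032°.
ΔN = Δφ × 111100 = -511.1 m; ΔE = Δλ × 111100 × cos(5.0454°) = +0.0032 × 111100 × 0.996125 = 354.1 m.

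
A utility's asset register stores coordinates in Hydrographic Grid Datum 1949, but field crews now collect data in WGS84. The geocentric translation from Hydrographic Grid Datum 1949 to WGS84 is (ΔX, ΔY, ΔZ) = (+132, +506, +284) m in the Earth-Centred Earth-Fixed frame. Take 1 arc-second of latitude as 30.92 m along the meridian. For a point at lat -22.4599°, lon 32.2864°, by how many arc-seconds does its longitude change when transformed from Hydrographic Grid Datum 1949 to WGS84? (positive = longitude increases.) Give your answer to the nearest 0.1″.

Δλ = 12.5″

sin φ = -0.382037, cos φ = 0.924147, sin λ = 0.534152, cos λ = 0.845389.
East component: ΔE = −sin λ·ΔX + cos λ·ΔY = −(0.534152)(132) + (0.845389)(506) = 357.26 m.
1° of latitude spans 3600 × 30.92 = 111312 m; at latitude φ, 1° of longitude spans that × cos φ = 102868.7 m, so Δλ = 357.26 / 102868.7 × 3600 = 12.503″.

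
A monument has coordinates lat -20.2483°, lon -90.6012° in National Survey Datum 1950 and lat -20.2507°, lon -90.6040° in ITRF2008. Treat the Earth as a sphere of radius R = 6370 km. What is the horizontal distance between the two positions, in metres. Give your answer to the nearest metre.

396 m

Δφ = -20.2507° − -20.2483° = -0.0024°; Δλ = -90.6040° − -90.6012° = -0.0028°.
1° along a meridian = πR/180 = 111177 m.
ΔN = Δφ × 111177 = -266.8 m; ΔE = Δλ × 111177 × cos(-20.2483°) = -0.0028 × 111177 × 0.938202 = -292.1 m.
Distance = √(ΔE² + ΔN²) = √((-292.1)² + (-266.8)²) = 395.6 m.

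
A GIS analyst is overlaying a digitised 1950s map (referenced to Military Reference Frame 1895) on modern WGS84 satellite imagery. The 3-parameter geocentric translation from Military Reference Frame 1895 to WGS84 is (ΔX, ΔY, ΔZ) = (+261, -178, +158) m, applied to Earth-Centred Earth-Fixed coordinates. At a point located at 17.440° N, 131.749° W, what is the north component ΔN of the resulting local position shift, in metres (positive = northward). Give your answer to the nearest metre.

The local north axis is (−sin φ cos λ, −sin φ sin λ, cos φ), giving ΔN = 52.087 − 39.801 + 150.737 = 163.02 m.

ΔN = 163 m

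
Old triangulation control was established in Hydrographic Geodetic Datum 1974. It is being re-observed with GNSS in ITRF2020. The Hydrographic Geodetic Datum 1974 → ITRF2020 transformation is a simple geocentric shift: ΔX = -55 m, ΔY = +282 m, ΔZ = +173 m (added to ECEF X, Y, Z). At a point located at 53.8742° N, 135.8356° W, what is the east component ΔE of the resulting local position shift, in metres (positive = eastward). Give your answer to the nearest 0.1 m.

The local east axis at (φ, λ) is (−sin λ, cos λ, 0), so ΔE = −sin(-135.8356°)·(-55) + cos(-135.8356°)·282 = -240.61 m.

ΔE = -240.6 m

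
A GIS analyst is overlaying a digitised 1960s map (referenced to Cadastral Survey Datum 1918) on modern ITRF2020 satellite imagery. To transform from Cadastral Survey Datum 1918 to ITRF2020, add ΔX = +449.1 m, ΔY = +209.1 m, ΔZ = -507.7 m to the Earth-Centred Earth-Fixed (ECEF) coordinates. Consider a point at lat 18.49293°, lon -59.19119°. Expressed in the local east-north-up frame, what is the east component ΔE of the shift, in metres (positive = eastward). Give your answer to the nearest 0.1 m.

ΔE = 492.8 m

The local east axis at (φ, λ) is (−sin λ, cos λ, 0), so ΔE = −sin(-59.19119°)·449.1 + cos(-59.19119°)·209.1 = 492.82 m.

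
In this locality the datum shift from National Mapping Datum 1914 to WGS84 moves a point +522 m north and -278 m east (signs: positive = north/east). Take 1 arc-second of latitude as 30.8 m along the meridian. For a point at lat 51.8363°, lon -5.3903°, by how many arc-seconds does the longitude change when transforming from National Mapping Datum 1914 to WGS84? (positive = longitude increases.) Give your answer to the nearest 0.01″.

Δλ = -14.61″

At latitude 51.8363°, cos φ = 0.617910.
1″ of longitude at this latitude = 30.80 × cos φ = 19.0316 m, so Δλ = -278.0 / 19.0316 = -14.607″.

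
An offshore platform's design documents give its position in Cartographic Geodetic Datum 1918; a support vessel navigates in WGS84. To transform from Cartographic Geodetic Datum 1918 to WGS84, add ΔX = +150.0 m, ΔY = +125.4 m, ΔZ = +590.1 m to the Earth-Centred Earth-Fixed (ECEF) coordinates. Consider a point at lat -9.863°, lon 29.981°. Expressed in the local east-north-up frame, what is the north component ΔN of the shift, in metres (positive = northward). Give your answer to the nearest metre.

At φ = -9.863°, λ = 29.981°: sin φ = -0.171293, cos φ = 0.985220, sin λ = 0.499713, cos λ = 0.866191.
ΔN = −sin φ cos λ·ΔX − sin φ sin λ·ΔY + cos φ·ΔZ = −(-0.171293)(0.866191)(150.0) − (-0.171293)(0.499713)(125.4) + (0.985220)(590.1) = 614.37 m.

ΔN = 614 m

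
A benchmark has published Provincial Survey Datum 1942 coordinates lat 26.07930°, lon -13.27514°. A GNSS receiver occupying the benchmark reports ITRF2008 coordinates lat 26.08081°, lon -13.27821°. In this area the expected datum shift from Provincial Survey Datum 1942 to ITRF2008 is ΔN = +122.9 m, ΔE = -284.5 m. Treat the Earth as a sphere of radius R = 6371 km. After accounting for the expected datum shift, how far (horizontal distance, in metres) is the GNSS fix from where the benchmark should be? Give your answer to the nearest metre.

Observed coordinate differences: Δφ = +0.00151°, Δλ = -0.00307°.
Converting to metres (1° lat = 111195 m, cos φ = 0.898186): observed ΔN = 167.9 m, observed ΔE = -306.6 m.
Subtracting the expected shift leaves a residual of 167.9 − (122.9) = 45.0 m north and -306.6 − (-284.5) = -22.1 m east.
Residual distance = √(45.0² + (-22.1)²) = 50.1 m.

50 m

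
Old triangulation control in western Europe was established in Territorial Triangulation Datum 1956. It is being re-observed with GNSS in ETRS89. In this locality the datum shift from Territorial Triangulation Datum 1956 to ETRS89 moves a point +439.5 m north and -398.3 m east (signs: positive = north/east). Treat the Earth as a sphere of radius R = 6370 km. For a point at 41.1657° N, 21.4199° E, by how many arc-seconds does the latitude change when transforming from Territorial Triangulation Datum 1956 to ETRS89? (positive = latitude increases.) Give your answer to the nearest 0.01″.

On a sphere of radius R, 1 rad of latitude = R, so Δφ = ΔN / R = 439.5 / 6370000 = 6.8995e-05 rad = 14.231″.

Δφ = 14.23″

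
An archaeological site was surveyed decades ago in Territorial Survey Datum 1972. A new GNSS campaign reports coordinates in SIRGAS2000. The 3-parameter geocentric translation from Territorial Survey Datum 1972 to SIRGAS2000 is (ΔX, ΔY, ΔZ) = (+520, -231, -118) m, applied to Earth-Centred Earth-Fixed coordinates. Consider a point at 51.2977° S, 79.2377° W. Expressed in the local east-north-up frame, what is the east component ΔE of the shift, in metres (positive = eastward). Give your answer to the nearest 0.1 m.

The local east axis at (φ, λ) is (−sin λ, cos λ, 0), so ΔE = −sin(-79.2377°)·520 + cos(-79.2377°)·(-231) = 467.72 m.

ΔE = 467.7 m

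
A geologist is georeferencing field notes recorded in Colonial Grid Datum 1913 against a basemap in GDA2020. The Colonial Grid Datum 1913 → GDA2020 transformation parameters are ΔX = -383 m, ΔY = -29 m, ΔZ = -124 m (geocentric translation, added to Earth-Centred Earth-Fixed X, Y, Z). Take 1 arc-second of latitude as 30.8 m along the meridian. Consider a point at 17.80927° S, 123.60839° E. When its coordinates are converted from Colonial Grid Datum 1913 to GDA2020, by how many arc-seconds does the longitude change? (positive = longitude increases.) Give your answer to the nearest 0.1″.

sin φ = -0.305849, cos φ = 0.952080, sin λ = 0.832840, cos λ = -0.553514.
East component: ΔE = −sin λ·ΔX + cos λ·ΔY = −(0.832840)(-383) + (-0.553514)(-29) = 335.03 m.
1° of latitude spans 3600 × 30.80 = 110880 m; at latitude φ, 1° of longitude spans that × cos φ = 105566.6 m, so Δλ = 335.03 / 105566.6 × 3600 = 11.425″.

Δλ = 11.4″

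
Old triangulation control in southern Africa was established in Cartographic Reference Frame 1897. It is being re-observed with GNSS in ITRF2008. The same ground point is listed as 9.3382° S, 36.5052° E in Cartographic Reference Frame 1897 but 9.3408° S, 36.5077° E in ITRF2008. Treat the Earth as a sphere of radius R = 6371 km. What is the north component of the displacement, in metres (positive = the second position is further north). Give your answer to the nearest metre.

Δφ = -9.3408° − -9.3382° = -0.0026°; Δλ = 36.5077° − 36.5052° = +0.0025°.
1° along a meridian = πR/180 = 111195 m.
ΔN = Δφ × 111195 = -289.1 m; ΔE = Δλ × 111195 × cos(-9.3382°) = +0.0025 × 111195 × 0.986748 = 274.3 m.

ΔN = -289 m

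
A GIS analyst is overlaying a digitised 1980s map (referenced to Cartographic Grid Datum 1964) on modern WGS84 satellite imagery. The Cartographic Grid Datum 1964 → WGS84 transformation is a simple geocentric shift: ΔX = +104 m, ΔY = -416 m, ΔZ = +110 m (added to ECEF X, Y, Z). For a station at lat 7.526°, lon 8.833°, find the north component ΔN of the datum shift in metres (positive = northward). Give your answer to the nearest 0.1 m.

At φ = 7.526°, λ = 8.833°: sin φ = 0.130976, cos φ = 0.991386, sin λ = 0.153555, cos λ = 0.988140.
ΔN = −sin φ cos λ·ΔX − sin φ sin λ·ΔY + cos φ·ΔZ = −(0.130976)(0.988140)(104) − (0.130976)(0.153555)(-416) + (0.991386)(110) = 103.96 m.

ΔN = 104.0 m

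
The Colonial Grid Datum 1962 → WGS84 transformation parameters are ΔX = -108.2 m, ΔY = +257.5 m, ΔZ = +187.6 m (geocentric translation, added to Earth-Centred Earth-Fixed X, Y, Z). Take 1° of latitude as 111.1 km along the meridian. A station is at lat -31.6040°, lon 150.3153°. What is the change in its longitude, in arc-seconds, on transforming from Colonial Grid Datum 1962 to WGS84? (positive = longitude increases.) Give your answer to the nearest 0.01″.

Δλ = -6.47″

sin φ = -0.524045, cos φ = 0.851690, sin λ = 0.495227, cos λ = -0.868764.
East component: ΔE = −sin λ·ΔX + cos λ·ΔY = −(0.495227)(-108.2) + (-0.868764)(257.5) = -170.12 m.
1° of latitude spans 111100 m; at latitude φ, 1° of longitude spans that × cos φ = 94622.8 m, so Δλ = -170.12 / 94622.8 × 3600 = -6.472″.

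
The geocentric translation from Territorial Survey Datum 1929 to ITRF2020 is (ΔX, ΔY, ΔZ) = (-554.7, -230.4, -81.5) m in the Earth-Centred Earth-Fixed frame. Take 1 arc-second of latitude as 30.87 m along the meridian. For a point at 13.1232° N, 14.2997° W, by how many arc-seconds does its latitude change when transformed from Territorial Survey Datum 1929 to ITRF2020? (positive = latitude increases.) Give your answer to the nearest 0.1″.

Δφ = 1.0″

sin φ = 0.227046, cos φ = 0.973884, sin λ = -0.246994, cos λ = 0.969017.
North component: ΔN = −sin φ cos λ·ΔX − sin φ sin λ·ΔY + cos φ·ΔZ = −(0.227046)(0.969017)(-554.7) − (0.227046)(-0.246994)(-230.4) + (0.973884)(-81.5) = 29.75 m.
1° of latitude spans 3600 × 30.87 = 111132 m, so Δφ = 29.75 / 111132 × 3600 = 0.964″.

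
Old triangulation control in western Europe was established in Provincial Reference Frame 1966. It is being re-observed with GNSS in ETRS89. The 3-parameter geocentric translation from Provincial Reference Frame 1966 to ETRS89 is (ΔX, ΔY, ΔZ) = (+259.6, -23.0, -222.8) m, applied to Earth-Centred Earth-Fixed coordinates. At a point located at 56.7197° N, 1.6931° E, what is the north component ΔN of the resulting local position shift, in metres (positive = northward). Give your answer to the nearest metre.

The local north axis is (−sin φ cos λ, −sin φ sin λ, cos φ), giving ΔN = -216.930 + 0.568 − 122.258 = -338.62 m.

ΔN = -339 m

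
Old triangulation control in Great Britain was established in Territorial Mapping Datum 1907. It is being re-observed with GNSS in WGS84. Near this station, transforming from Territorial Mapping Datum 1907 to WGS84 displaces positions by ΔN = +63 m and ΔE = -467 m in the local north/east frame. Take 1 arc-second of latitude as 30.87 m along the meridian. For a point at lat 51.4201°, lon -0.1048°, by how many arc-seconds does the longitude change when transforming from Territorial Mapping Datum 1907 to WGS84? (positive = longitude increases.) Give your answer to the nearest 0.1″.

Δλ = -24.3″

At latitude 51.4201°, cos φ = 0.623605.
1″ of longitude at this latitude = 30.87 × cos φ = 19.2507 m, so Δλ = -467.0 / 19.2507 = -24.259″.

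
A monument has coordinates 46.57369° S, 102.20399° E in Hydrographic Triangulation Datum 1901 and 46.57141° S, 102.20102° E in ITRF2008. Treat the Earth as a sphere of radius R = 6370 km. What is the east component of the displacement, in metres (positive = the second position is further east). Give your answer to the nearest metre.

Δφ = -46.57141° − -46.57369° = +0.00228°; Δλ = 102.20102° − 102.20399° = -0.00297°.
1° along a meridian = πR/180 = 111177 m.
ΔN = Δφ × 111177 = 253.5 m; ΔE = Δλ × 111177 × cos(-46.57369°) = -0.00297 × 111177 × 0.687421 = -227.0 m.

ΔE = -227 m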